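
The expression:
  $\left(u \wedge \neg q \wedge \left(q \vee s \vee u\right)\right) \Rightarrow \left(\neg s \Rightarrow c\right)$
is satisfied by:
  {q: True, c: True, s: True, u: False}
  {q: True, c: True, u: False, s: False}
  {q: True, s: True, u: False, c: False}
  {q: True, u: False, s: False, c: False}
  {c: True, s: True, u: False, q: False}
  {c: True, u: False, s: False, q: False}
  {s: True, c: False, u: False, q: False}
  {c: False, u: False, s: False, q: False}
  {c: True, q: True, u: True, s: True}
  {c: True, q: True, u: True, s: False}
  {q: True, u: True, s: True, c: False}
  {q: True, u: True, c: False, s: False}
  {s: True, u: True, c: True, q: False}
  {u: True, c: True, q: False, s: False}
  {u: True, s: True, q: False, c: False}


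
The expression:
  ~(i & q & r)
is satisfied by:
  {q: False, i: False, r: False}
  {r: True, q: False, i: False}
  {i: True, q: False, r: False}
  {r: True, i: True, q: False}
  {q: True, r: False, i: False}
  {r: True, q: True, i: False}
  {i: True, q: True, r: False}


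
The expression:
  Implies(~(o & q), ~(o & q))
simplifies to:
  True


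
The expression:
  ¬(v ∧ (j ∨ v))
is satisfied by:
  {v: False}


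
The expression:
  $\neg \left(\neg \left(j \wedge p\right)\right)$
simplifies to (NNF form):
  $j \wedge p$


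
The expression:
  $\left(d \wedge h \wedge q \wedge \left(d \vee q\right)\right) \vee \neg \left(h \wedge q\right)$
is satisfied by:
  {d: True, h: False, q: False}
  {h: False, q: False, d: False}
  {d: True, q: True, h: False}
  {q: True, h: False, d: False}
  {d: True, h: True, q: False}
  {h: True, d: False, q: False}
  {d: True, q: True, h: True}


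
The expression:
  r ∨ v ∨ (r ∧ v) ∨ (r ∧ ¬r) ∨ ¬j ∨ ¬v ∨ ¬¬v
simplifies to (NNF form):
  True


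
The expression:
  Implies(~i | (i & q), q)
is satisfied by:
  {i: True, q: True}
  {i: True, q: False}
  {q: True, i: False}


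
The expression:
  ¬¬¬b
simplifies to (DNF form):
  ¬b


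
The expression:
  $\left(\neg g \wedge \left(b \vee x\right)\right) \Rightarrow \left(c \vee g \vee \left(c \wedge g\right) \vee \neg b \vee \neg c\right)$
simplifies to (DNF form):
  $\text{True}$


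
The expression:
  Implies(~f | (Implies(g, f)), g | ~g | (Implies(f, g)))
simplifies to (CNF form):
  True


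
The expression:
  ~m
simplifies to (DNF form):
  ~m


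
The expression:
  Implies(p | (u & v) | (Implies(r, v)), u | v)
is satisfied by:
  {r: True, v: True, u: True, p: False}
  {v: True, u: True, p: False, r: False}
  {r: True, v: True, u: True, p: True}
  {v: True, u: True, p: True, r: False}
  {v: True, r: True, p: False, u: False}
  {v: True, p: False, u: False, r: False}
  {v: True, r: True, p: True, u: False}
  {v: True, p: True, u: False, r: False}
  {r: True, u: True, p: False, v: False}
  {u: True, r: False, p: False, v: False}
  {r: True, u: True, p: True, v: False}
  {u: True, p: True, r: False, v: False}
  {r: True, p: False, u: False, v: False}


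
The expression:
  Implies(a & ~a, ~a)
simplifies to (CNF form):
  True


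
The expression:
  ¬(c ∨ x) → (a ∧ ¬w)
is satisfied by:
  {x: True, c: True, a: True, w: False}
  {x: True, c: True, a: False, w: False}
  {x: True, c: True, w: True, a: True}
  {x: True, c: True, w: True, a: False}
  {x: True, a: True, w: False, c: False}
  {x: True, a: False, w: False, c: False}
  {x: True, w: True, a: True, c: False}
  {x: True, w: True, a: False, c: False}
  {c: True, a: True, w: False, x: False}
  {c: True, a: False, w: False, x: False}
  {c: True, w: True, a: True, x: False}
  {c: True, w: True, a: False, x: False}
  {a: True, c: False, w: False, x: False}


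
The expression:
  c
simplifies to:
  c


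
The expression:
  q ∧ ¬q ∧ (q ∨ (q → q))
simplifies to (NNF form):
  False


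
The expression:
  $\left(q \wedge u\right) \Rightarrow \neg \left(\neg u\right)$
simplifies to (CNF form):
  $\text{True}$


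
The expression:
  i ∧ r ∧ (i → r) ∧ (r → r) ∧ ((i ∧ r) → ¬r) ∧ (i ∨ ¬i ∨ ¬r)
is never true.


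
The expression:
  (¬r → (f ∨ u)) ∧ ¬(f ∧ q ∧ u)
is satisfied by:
  {r: True, u: True, f: False, q: False}
  {u: True, r: False, f: False, q: False}
  {r: True, q: True, u: True, f: False}
  {q: True, u: True, r: False, f: False}
  {r: True, q: False, f: False, u: False}
  {q: True, r: True, f: False, u: False}
  {r: True, u: True, f: True, q: False}
  {u: True, f: True, q: False, r: False}
  {r: True, f: True, q: False, u: False}
  {f: True, q: False, u: False, r: False}
  {r: True, q: True, f: True, u: False}
  {q: True, f: True, r: False, u: False}


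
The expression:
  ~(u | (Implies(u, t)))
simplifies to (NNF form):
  False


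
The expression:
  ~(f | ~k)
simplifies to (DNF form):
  k & ~f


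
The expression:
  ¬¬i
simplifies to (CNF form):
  i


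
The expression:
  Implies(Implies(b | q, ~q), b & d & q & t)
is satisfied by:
  {q: True}


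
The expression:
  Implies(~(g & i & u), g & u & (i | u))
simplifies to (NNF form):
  g & u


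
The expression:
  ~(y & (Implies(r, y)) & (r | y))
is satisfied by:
  {y: False}


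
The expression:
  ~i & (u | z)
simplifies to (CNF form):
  ~i & (u | z)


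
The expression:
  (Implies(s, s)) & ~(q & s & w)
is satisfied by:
  {s: False, q: False, w: False}
  {w: True, s: False, q: False}
  {q: True, s: False, w: False}
  {w: True, q: True, s: False}
  {s: True, w: False, q: False}
  {w: True, s: True, q: False}
  {q: True, s: True, w: False}


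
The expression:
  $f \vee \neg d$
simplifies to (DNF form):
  $f \vee \neg d$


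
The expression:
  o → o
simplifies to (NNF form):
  True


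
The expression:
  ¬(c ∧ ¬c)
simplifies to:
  True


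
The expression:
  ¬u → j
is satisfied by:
  {u: True, j: True}
  {u: True, j: False}
  {j: True, u: False}


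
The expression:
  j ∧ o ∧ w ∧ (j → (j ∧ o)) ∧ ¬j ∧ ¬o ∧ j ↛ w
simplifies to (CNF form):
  False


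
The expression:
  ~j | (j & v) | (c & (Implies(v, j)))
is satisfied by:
  {c: True, v: True, j: False}
  {c: True, v: False, j: False}
  {v: True, c: False, j: False}
  {c: False, v: False, j: False}
  {j: True, c: True, v: True}
  {j: True, c: True, v: False}
  {j: True, v: True, c: False}


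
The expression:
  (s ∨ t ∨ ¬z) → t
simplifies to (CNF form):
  (t ∨ z) ∧ (t ∨ ¬s)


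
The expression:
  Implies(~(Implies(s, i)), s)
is always true.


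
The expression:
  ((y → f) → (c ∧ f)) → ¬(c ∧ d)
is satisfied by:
  {y: False, c: False, d: False, f: False}
  {f: True, y: False, c: False, d: False}
  {y: True, f: False, c: False, d: False}
  {f: True, y: True, c: False, d: False}
  {d: True, f: False, y: False, c: False}
  {f: True, d: True, y: False, c: False}
  {d: True, y: True, f: False, c: False}
  {f: True, d: True, y: True, c: False}
  {c: True, d: False, y: False, f: False}
  {c: True, f: True, d: False, y: False}
  {c: True, y: True, d: False, f: False}
  {f: True, c: True, y: True, d: False}
  {c: True, d: True, f: False, y: False}


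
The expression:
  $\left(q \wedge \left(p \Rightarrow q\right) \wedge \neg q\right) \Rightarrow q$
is always true.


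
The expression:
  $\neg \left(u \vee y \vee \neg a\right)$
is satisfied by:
  {a: True, u: False, y: False}


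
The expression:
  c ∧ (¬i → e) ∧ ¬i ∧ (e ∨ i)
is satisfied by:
  {c: True, e: True, i: False}


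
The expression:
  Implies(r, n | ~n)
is always true.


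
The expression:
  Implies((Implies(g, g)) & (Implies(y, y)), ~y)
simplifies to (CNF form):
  ~y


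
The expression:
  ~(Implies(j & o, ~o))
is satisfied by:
  {j: True, o: True}


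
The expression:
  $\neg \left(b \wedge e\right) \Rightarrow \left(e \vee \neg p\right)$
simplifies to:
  $e \vee \neg p$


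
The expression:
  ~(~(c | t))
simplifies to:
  c | t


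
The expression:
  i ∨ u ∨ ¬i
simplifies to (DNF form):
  True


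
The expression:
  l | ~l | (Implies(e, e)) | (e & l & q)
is always true.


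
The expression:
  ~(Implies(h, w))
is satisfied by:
  {h: True, w: False}


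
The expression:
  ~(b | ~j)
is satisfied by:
  {j: True, b: False}


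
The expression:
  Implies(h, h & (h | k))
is always true.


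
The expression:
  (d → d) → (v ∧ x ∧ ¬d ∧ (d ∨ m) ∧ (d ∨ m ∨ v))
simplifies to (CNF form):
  m ∧ v ∧ x ∧ ¬d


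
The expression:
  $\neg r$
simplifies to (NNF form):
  $\neg r$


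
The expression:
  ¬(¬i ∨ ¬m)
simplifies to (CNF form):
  i ∧ m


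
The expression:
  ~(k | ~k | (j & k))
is never true.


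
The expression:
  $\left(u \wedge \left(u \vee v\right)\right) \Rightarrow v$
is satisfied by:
  {v: True, u: False}
  {u: False, v: False}
  {u: True, v: True}


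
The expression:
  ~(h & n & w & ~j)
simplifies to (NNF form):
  j | ~h | ~n | ~w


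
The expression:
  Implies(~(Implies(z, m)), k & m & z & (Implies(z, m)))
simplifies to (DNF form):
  m | ~z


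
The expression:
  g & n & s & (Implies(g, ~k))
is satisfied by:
  {g: True, s: True, n: True, k: False}


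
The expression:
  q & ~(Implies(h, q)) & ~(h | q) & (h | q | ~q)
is never true.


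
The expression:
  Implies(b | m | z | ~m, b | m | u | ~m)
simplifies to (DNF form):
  True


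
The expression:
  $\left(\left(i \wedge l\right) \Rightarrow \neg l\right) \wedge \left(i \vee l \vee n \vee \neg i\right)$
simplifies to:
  $\neg i \vee \neg l$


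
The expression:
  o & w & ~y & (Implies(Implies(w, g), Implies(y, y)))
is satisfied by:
  {w: True, o: True, y: False}


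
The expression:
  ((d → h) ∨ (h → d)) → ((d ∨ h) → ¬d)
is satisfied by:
  {d: False}


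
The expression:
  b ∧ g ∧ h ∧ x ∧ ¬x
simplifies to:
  False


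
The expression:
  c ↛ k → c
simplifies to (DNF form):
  True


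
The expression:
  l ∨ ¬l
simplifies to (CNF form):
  True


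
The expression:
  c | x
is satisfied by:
  {x: True, c: True}
  {x: True, c: False}
  {c: True, x: False}


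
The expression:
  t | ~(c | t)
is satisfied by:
  {t: True, c: False}
  {c: False, t: False}
  {c: True, t: True}


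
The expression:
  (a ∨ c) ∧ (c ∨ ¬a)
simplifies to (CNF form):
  c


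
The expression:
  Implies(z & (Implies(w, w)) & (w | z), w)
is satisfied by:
  {w: True, z: False}
  {z: False, w: False}
  {z: True, w: True}


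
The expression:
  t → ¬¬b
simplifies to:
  b ∨ ¬t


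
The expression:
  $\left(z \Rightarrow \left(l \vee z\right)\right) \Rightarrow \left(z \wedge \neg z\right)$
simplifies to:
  $\text{False}$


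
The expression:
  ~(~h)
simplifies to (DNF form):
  h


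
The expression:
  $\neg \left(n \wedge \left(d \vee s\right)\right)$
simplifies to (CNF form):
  $\left(\neg d \vee \neg n\right) \wedge \left(\neg n \vee \neg s\right)$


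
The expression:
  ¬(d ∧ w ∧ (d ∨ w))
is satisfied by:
  {w: False, d: False}
  {d: True, w: False}
  {w: True, d: False}


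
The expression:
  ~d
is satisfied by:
  {d: False}


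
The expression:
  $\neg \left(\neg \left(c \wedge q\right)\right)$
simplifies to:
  $c \wedge q$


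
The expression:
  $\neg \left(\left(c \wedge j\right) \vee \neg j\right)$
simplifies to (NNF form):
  $j \wedge \neg c$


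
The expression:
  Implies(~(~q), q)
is always true.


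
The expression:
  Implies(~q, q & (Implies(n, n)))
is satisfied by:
  {q: True}


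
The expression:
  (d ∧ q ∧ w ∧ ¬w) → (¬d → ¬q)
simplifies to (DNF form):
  True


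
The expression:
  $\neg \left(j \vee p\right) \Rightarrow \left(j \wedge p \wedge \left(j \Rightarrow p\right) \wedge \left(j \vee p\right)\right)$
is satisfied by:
  {p: True, j: True}
  {p: True, j: False}
  {j: True, p: False}


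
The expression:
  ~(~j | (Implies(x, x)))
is never true.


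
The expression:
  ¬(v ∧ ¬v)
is always true.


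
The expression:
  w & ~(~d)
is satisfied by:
  {w: True, d: True}


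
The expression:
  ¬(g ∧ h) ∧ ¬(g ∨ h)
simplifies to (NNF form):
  ¬g ∧ ¬h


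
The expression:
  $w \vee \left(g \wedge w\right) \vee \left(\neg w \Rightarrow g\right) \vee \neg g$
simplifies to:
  $\text{True}$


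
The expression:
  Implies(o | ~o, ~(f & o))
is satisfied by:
  {o: False, f: False}
  {f: True, o: False}
  {o: True, f: False}


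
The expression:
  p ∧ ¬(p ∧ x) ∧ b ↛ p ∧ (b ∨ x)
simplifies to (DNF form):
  False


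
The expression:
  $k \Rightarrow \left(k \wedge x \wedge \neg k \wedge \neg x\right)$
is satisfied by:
  {k: False}


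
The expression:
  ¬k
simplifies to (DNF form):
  ¬k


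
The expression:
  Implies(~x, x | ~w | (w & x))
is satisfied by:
  {x: True, w: False}
  {w: False, x: False}
  {w: True, x: True}


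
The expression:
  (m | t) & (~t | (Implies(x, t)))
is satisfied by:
  {t: True, m: True}
  {t: True, m: False}
  {m: True, t: False}


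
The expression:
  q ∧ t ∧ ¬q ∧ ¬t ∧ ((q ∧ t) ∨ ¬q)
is never true.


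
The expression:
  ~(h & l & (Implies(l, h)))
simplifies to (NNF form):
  ~h | ~l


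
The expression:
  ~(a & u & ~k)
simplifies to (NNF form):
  k | ~a | ~u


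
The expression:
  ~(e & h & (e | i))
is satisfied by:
  {h: False, e: False}
  {e: True, h: False}
  {h: True, e: False}


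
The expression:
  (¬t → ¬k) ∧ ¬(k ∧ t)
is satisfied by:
  {k: False}


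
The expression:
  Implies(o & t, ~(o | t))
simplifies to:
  ~o | ~t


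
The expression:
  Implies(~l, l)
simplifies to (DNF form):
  l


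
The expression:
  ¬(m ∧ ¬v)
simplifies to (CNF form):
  v ∨ ¬m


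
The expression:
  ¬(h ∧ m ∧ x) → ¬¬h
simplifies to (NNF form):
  h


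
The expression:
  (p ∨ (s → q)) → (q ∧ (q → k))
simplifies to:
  (k ∨ ¬q) ∧ (q ∨ s) ∧ (q ∨ ¬p)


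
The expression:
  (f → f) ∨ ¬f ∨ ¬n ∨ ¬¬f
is always true.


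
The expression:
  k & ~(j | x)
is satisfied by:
  {k: True, x: False, j: False}


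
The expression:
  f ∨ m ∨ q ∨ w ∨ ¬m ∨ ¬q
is always true.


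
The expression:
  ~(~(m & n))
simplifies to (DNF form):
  m & n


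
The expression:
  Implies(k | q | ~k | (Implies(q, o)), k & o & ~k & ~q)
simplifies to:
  False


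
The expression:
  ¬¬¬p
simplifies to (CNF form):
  ¬p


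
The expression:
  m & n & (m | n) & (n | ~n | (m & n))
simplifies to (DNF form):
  m & n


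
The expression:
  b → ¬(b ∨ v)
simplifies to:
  ¬b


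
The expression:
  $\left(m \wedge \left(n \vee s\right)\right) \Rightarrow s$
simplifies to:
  $s \vee \neg m \vee \neg n$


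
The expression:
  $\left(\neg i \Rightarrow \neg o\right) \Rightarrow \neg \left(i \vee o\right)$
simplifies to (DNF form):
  $\neg i$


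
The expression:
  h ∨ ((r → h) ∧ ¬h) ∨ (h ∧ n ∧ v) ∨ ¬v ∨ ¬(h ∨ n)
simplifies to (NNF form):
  h ∨ ¬n ∨ ¬r ∨ ¬v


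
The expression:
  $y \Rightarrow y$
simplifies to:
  $\text{True}$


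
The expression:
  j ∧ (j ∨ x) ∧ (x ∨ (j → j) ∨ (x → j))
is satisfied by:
  {j: True}


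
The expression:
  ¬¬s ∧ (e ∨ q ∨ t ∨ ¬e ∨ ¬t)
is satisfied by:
  {s: True}


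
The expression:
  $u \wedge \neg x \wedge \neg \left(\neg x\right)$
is never true.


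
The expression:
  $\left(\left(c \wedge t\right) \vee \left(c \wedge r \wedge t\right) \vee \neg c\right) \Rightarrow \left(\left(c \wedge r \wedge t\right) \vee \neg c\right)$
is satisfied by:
  {r: True, c: False, t: False}
  {c: False, t: False, r: False}
  {r: True, t: True, c: False}
  {t: True, c: False, r: False}
  {r: True, c: True, t: False}
  {c: True, r: False, t: False}
  {r: True, t: True, c: True}


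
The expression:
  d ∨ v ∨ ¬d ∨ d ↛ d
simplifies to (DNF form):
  True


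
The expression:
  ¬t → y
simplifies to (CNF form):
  t ∨ y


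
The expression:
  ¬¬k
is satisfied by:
  {k: True}


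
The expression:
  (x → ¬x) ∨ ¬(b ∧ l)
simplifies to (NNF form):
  ¬b ∨ ¬l ∨ ¬x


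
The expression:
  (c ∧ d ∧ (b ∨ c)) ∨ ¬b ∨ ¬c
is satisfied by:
  {d: True, c: False, b: False}
  {c: False, b: False, d: False}
  {b: True, d: True, c: False}
  {b: True, c: False, d: False}
  {d: True, c: True, b: False}
  {c: True, d: False, b: False}
  {b: True, c: True, d: True}


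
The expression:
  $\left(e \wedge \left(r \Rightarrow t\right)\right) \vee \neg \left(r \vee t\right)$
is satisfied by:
  {e: True, t: False, r: False}
  {e: False, t: False, r: False}
  {t: True, e: True, r: False}
  {r: True, t: True, e: True}


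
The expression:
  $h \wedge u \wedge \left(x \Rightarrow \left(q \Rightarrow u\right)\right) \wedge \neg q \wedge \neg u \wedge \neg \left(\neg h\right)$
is never true.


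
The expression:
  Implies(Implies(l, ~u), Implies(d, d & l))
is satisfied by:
  {l: True, d: False}
  {d: False, l: False}
  {d: True, l: True}


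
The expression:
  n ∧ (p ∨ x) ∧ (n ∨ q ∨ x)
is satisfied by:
  {x: True, p: True, n: True}
  {x: True, n: True, p: False}
  {p: True, n: True, x: False}


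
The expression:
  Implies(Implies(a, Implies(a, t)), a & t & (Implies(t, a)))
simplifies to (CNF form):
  a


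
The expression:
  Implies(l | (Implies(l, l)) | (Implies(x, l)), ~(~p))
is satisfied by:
  {p: True}


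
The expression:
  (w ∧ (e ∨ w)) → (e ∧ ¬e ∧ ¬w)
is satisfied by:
  {w: False}


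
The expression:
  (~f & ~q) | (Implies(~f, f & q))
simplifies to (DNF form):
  f | ~q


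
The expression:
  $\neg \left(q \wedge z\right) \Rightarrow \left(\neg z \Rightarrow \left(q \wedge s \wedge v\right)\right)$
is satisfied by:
  {z: True, s: True, q: True, v: True}
  {z: True, s: True, q: True, v: False}
  {z: True, s: True, v: True, q: False}
  {z: True, s: True, v: False, q: False}
  {z: True, q: True, v: True, s: False}
  {z: True, q: True, v: False, s: False}
  {z: True, q: False, v: True, s: False}
  {z: True, q: False, v: False, s: False}
  {s: True, q: True, v: True, z: False}


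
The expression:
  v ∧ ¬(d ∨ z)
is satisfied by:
  {v: True, d: False, z: False}


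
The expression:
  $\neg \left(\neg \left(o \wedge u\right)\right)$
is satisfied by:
  {u: True, o: True}


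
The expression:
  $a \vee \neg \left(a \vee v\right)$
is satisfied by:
  {a: True, v: False}
  {v: False, a: False}
  {v: True, a: True}


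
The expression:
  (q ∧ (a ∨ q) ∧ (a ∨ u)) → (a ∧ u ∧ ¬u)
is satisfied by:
  {a: False, q: False, u: False}
  {u: True, a: False, q: False}
  {a: True, u: False, q: False}
  {u: True, a: True, q: False}
  {q: True, u: False, a: False}


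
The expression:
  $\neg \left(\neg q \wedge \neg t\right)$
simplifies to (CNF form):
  $q \vee t$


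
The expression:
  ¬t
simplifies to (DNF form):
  ¬t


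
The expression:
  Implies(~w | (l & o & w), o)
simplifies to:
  o | w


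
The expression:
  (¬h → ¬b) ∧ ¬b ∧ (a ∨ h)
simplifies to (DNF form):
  (a ∧ ¬b) ∨ (h ∧ ¬b)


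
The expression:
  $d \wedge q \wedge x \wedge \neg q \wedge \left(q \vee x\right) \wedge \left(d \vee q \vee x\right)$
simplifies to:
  $\text{False}$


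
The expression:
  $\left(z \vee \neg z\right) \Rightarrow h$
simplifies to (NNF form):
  $h$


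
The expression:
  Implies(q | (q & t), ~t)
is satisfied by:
  {t: False, q: False}
  {q: True, t: False}
  {t: True, q: False}


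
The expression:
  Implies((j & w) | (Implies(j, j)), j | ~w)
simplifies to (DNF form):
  j | ~w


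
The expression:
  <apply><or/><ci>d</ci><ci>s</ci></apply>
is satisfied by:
  {d: True, s: True}
  {d: True, s: False}
  {s: True, d: False}


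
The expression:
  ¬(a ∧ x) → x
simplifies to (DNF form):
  x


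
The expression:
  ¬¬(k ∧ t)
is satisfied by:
  {t: True, k: True}


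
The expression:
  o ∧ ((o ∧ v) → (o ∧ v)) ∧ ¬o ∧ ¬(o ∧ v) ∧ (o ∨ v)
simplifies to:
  False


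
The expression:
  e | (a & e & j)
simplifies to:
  e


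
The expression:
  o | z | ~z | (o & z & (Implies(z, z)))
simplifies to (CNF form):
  True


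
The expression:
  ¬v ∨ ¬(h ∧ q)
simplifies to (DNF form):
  ¬h ∨ ¬q ∨ ¬v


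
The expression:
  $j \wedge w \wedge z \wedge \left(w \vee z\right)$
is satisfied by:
  {z: True, j: True, w: True}


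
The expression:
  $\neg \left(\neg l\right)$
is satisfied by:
  {l: True}


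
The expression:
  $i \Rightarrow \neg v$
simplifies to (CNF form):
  $\neg i \vee \neg v$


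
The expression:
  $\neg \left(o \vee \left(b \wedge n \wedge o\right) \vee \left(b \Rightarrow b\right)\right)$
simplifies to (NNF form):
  $\text{False}$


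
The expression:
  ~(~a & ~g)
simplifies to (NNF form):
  a | g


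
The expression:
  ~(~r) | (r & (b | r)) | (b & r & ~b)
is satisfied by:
  {r: True}


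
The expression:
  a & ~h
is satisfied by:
  {a: True, h: False}


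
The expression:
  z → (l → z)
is always true.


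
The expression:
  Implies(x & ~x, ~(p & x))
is always true.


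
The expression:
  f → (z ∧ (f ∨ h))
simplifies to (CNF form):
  z ∨ ¬f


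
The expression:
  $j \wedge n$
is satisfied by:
  {j: True, n: True}


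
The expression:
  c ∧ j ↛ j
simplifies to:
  False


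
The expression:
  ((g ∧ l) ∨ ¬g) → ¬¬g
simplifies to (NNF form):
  g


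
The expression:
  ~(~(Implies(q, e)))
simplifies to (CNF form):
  e | ~q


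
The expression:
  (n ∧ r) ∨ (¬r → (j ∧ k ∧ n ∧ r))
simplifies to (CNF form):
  r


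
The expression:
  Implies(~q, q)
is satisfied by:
  {q: True}


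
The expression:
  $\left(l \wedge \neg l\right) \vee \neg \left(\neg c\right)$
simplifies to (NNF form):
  $c$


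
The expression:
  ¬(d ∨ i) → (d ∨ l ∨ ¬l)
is always true.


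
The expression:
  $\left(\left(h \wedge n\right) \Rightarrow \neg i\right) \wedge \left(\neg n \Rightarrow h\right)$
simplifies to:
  $\left(h \wedge \neg n\right) \vee \left(n \wedge \neg h\right) \vee \left(n \wedge \neg i\right)$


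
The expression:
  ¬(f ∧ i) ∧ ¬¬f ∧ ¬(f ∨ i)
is never true.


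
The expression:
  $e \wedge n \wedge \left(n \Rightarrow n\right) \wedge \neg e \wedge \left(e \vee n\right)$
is never true.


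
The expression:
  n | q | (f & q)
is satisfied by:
  {n: True, q: True}
  {n: True, q: False}
  {q: True, n: False}


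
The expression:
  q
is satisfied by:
  {q: True}


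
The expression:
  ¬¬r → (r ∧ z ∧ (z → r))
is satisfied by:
  {z: True, r: False}
  {r: False, z: False}
  {r: True, z: True}


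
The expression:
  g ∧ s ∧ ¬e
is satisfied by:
  {s: True, g: True, e: False}


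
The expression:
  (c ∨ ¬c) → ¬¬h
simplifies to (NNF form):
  h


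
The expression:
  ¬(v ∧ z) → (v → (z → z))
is always true.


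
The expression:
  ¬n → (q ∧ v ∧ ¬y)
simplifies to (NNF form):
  n ∨ (q ∧ v ∧ ¬y)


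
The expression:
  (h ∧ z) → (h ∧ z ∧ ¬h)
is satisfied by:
  {h: False, z: False}
  {z: True, h: False}
  {h: True, z: False}


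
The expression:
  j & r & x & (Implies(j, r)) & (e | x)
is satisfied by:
  {r: True, j: True, x: True}


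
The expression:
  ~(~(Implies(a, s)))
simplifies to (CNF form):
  s | ~a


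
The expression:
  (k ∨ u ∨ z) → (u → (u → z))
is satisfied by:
  {z: True, u: False}
  {u: False, z: False}
  {u: True, z: True}


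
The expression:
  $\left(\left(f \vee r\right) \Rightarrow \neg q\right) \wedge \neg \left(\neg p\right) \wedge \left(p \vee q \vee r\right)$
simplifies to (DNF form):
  $\left(p \wedge \neg q\right) \vee \left(p \wedge \neg f \wedge \neg q\right) \vee \left(p \wedge \neg f \wedge \neg r\right) \vee \left(p \wedge \neg q \wedge \neg r\right)$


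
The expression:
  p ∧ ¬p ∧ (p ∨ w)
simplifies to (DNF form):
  False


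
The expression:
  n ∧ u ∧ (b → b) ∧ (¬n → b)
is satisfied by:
  {u: True, n: True}


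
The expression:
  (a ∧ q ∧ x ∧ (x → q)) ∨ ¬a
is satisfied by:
  {x: True, q: True, a: False}
  {x: True, q: False, a: False}
  {q: True, x: False, a: False}
  {x: False, q: False, a: False}
  {x: True, a: True, q: True}


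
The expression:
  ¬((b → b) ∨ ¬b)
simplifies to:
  False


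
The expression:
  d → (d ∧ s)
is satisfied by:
  {s: True, d: False}
  {d: False, s: False}
  {d: True, s: True}


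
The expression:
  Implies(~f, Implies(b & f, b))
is always true.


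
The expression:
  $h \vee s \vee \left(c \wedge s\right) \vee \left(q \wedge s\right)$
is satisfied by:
  {s: True, h: True}
  {s: True, h: False}
  {h: True, s: False}


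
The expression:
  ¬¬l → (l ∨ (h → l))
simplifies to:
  True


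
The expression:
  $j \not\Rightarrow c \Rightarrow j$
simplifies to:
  $\text{True}$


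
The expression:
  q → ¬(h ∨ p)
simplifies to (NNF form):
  (¬h ∧ ¬p) ∨ ¬q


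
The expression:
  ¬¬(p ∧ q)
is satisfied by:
  {p: True, q: True}


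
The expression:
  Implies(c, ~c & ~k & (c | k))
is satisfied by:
  {c: False}


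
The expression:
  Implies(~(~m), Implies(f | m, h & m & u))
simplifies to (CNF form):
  (h | ~m) & (u | ~m)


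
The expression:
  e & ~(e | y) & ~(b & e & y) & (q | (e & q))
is never true.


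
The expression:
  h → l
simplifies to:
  l ∨ ¬h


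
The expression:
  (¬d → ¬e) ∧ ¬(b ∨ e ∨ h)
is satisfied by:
  {e: False, h: False, b: False}


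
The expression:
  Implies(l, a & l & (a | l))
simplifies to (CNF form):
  a | ~l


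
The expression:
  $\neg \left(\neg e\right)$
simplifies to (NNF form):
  $e$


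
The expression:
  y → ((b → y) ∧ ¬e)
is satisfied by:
  {e: False, y: False}
  {y: True, e: False}
  {e: True, y: False}


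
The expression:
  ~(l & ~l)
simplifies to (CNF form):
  True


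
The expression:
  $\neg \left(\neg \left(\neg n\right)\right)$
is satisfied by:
  {n: False}


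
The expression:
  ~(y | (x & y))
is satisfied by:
  {y: False}


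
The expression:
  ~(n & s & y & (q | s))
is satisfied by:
  {s: False, y: False, n: False}
  {n: True, s: False, y: False}
  {y: True, s: False, n: False}
  {n: True, y: True, s: False}
  {s: True, n: False, y: False}
  {n: True, s: True, y: False}
  {y: True, s: True, n: False}


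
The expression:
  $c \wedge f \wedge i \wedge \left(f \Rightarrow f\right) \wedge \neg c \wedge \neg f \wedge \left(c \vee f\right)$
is never true.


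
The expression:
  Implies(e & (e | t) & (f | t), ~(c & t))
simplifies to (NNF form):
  ~c | ~e | ~t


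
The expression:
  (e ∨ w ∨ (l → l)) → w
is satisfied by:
  {w: True}


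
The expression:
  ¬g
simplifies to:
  ¬g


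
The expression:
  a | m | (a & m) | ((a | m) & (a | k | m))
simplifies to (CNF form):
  a | m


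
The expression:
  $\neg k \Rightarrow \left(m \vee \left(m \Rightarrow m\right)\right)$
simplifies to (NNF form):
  $\text{True}$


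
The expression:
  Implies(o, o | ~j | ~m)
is always true.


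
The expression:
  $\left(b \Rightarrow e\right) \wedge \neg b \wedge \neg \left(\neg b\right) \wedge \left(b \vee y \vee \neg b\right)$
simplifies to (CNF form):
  $\text{False}$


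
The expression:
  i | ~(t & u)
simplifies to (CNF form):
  i | ~t | ~u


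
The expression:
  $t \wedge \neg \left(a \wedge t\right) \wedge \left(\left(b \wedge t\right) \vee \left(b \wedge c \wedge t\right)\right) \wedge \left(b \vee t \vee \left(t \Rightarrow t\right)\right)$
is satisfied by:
  {t: True, b: True, a: False}


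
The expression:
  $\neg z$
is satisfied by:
  {z: False}


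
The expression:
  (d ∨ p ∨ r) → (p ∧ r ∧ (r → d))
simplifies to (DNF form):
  (d ∧ p ∧ r) ∨ (d ∧ p ∧ ¬p) ∨ (d ∧ r ∧ ¬d) ∨ (d ∧ ¬d ∧ ¬p) ∨ (p ∧ r ∧ ¬r) ∨ (p ∧ ¬p ∧ ¬r) ∨ (r ∧ ¬d ∧ ¬r) ∨ (¬d ∧ ¬p ∧ ¬r)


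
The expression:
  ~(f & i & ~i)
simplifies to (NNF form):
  True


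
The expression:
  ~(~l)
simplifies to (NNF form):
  l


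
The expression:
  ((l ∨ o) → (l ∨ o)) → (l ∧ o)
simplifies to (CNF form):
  l ∧ o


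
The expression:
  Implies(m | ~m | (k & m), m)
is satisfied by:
  {m: True}


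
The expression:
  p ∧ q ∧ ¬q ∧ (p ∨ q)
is never true.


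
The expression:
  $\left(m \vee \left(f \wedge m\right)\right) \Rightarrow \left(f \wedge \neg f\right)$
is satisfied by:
  {m: False}


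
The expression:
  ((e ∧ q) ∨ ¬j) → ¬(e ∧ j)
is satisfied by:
  {e: False, q: False, j: False}
  {j: True, e: False, q: False}
  {q: True, e: False, j: False}
  {j: True, q: True, e: False}
  {e: True, j: False, q: False}
  {j: True, e: True, q: False}
  {q: True, e: True, j: False}


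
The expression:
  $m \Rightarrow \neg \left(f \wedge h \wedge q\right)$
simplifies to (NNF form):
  $\neg f \vee \neg h \vee \neg m \vee \neg q$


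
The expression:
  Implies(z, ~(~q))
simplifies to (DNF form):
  q | ~z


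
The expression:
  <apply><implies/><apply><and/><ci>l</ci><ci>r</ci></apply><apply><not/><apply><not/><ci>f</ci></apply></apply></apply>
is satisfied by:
  {f: True, l: False, r: False}
  {l: False, r: False, f: False}
  {r: True, f: True, l: False}
  {r: True, l: False, f: False}
  {f: True, l: True, r: False}
  {l: True, f: False, r: False}
  {r: True, l: True, f: True}


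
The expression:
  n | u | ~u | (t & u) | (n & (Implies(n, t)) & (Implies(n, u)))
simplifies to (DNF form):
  True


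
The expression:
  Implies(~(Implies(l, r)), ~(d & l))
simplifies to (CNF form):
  r | ~d | ~l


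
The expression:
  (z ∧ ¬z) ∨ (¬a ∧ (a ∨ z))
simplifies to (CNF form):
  z ∧ ¬a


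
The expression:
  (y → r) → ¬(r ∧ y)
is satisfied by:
  {y: False, r: False}
  {r: True, y: False}
  {y: True, r: False}


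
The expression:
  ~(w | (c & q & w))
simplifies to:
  ~w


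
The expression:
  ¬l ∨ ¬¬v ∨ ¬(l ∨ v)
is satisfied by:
  {v: True, l: False}
  {l: False, v: False}
  {l: True, v: True}


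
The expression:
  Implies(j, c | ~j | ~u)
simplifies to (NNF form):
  c | ~j | ~u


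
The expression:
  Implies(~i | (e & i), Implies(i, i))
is always true.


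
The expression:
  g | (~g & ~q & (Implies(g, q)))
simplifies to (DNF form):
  g | ~q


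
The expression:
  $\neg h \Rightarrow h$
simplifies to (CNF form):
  $h$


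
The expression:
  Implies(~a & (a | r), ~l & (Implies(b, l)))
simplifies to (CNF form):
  (a | ~b | ~r) & (a | ~l | ~r)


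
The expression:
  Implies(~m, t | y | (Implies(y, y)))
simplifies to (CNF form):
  True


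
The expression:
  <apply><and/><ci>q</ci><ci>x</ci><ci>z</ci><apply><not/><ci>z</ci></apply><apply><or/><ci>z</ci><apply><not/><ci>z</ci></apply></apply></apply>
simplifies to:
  <false/>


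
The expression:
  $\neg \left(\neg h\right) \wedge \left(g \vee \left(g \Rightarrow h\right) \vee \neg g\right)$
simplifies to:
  $h$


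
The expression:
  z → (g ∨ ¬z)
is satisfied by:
  {g: True, z: False}
  {z: False, g: False}
  {z: True, g: True}


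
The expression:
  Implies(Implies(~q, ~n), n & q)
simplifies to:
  n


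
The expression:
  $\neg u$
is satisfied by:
  {u: False}


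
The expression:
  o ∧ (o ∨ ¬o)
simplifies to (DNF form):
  o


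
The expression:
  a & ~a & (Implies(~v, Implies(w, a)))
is never true.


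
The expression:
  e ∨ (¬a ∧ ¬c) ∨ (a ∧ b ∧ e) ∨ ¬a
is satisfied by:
  {e: True, a: False}
  {a: False, e: False}
  {a: True, e: True}


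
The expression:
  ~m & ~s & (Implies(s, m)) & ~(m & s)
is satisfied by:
  {s: False, m: False}


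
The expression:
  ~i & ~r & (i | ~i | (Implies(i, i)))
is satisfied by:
  {i: False, r: False}


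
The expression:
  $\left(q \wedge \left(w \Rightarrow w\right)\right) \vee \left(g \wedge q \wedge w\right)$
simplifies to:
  $q$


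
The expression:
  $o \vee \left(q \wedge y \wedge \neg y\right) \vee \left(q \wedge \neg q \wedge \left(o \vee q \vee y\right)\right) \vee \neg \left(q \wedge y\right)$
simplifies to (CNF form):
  $o \vee \neg q \vee \neg y$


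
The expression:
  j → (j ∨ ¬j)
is always true.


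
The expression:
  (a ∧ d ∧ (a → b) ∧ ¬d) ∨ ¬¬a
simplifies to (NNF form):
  a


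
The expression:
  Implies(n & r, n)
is always true.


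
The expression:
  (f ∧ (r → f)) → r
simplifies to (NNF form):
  r ∨ ¬f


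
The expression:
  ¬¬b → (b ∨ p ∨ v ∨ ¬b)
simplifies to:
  True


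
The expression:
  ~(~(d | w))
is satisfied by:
  {d: True, w: True}
  {d: True, w: False}
  {w: True, d: False}


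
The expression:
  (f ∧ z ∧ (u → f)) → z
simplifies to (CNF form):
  True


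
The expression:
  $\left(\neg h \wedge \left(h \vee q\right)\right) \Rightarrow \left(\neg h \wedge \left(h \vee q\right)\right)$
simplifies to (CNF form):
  $\text{True}$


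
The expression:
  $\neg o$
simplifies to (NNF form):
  $\neg o$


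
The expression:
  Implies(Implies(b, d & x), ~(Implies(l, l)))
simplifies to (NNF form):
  b & (~d | ~x)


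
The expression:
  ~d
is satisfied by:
  {d: False}


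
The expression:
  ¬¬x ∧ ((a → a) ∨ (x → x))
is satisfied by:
  {x: True}


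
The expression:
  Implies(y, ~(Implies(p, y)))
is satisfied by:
  {y: False}


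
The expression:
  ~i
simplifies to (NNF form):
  ~i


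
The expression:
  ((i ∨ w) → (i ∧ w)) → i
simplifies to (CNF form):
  i ∨ w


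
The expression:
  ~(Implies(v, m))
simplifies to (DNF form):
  v & ~m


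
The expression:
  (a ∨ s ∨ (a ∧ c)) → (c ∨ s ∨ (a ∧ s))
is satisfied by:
  {c: True, s: True, a: False}
  {c: True, s: False, a: False}
  {s: True, c: False, a: False}
  {c: False, s: False, a: False}
  {a: True, c: True, s: True}
  {a: True, c: True, s: False}
  {a: True, s: True, c: False}


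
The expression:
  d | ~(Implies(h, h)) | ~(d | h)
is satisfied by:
  {d: True, h: False}
  {h: False, d: False}
  {h: True, d: True}


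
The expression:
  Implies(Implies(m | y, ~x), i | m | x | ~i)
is always true.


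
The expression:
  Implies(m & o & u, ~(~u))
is always true.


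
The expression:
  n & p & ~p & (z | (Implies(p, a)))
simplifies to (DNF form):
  False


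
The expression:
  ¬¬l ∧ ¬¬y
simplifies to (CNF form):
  l ∧ y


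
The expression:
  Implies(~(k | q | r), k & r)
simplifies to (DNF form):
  k | q | r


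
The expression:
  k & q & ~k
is never true.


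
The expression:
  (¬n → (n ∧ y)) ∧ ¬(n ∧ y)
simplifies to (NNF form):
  n ∧ ¬y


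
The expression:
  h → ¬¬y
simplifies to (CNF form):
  y ∨ ¬h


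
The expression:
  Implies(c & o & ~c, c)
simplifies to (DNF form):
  True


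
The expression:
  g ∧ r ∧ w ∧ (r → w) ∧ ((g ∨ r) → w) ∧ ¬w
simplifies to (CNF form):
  False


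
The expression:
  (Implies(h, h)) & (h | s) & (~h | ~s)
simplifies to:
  (h & ~s) | (s & ~h)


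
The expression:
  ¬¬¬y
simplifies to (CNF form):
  ¬y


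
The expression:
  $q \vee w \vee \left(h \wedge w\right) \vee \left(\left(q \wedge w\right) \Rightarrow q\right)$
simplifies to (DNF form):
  $\text{True}$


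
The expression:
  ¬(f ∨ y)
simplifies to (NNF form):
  ¬f ∧ ¬y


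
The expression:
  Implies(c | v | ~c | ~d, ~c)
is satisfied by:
  {c: False}


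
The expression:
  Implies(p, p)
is always true.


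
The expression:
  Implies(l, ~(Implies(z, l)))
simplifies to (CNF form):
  ~l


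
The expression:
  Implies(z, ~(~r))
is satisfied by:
  {r: True, z: False}
  {z: False, r: False}
  {z: True, r: True}


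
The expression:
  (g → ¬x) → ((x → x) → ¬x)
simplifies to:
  g ∨ ¬x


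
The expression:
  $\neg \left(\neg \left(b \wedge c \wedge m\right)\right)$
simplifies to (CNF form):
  $b \wedge c \wedge m$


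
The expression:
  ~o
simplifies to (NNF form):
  ~o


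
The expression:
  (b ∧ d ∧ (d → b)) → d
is always true.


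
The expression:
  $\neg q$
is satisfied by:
  {q: False}


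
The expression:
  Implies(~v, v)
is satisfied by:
  {v: True}


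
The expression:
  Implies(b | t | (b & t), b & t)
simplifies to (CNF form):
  (b | ~b) & (b | ~t) & (t | ~b) & (t | ~t)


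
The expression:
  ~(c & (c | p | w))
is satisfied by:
  {c: False}


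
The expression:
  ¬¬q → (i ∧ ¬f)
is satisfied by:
  {i: True, q: False, f: False}
  {i: False, q: False, f: False}
  {f: True, i: True, q: False}
  {f: True, i: False, q: False}
  {q: True, i: True, f: False}


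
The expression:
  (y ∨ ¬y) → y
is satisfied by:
  {y: True}


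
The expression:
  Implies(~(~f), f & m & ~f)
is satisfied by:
  {f: False}


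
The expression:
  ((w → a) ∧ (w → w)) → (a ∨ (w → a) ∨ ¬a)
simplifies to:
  True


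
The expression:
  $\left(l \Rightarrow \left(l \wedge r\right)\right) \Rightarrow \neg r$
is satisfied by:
  {r: False}


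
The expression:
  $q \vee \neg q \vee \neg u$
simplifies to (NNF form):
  $\text{True}$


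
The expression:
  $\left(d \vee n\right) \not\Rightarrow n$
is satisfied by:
  {d: True, n: False}


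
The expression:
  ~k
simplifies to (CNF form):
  ~k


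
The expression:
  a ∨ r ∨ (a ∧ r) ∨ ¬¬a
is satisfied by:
  {r: True, a: True}
  {r: True, a: False}
  {a: True, r: False}


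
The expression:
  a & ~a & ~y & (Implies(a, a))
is never true.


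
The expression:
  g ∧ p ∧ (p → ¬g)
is never true.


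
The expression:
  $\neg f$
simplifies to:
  $\neg f$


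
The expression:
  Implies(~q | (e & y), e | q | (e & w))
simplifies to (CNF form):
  e | q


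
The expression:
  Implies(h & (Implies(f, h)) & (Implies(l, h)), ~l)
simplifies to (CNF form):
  ~h | ~l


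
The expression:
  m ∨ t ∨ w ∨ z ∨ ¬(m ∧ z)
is always true.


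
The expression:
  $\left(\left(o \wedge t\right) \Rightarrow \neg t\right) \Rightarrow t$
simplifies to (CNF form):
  $t$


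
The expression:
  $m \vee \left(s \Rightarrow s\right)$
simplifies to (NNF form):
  $\text{True}$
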